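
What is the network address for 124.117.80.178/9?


IP:   01111100.01110101.01010000.10110010
Mask: 11111111.10000000.00000000.00000000
AND operation:
Net:  01111100.00000000.00000000.00000000
Network: 124.0.0.0/9


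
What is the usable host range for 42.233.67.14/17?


Network: 42.233.0.0
Broadcast: 42.233.127.255
First usable = network + 1
Last usable = broadcast - 1
Range: 42.233.0.1 to 42.233.127.254


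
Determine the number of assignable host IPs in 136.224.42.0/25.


Host bits = 32 - 25 = 7
Total addresses = 2^7 = 128
Usable = total - 2 (network and broadcast)
Usable hosts: 126


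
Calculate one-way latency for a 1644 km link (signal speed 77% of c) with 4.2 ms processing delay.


Speed = 0.77 * 3e5 km/s = 231000 km/s
Propagation delay = 1644 / 231000 = 0.0071 s = 7.1169 ms
Processing delay = 4.2 ms
Total one-way latency = 11.3169 ms


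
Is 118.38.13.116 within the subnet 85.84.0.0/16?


Subnet network: 85.84.0.0
Test IP AND mask: 118.38.0.0
No, 118.38.13.116 is not in 85.84.0.0/16


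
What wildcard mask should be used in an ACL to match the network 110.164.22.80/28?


Subnet mask: 255.255.255.240
Wildcard = 255.255.255.255 - subnet mask
255 - 255 = 0
255 - 255 = 0
255 - 255 = 0
255 - 240 = 15
Wildcard: 0.0.0.15


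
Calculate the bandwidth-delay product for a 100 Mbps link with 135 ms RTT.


BDP = bandwidth * RTT
= 100 Mbps * 135 ms
= 100 * 1e6 * 135 / 1000 bits
= 13500000 bits
= 1687500 bytes
= 1647.9492 KB
BDP = 13500000 bits (1687500 bytes)


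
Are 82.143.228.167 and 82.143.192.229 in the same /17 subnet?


Mask: 255.255.128.0
82.143.228.167 AND mask = 82.143.128.0
82.143.192.229 AND mask = 82.143.128.0
Yes, same subnet (82.143.128.0)


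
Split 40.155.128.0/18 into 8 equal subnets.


New prefix = 18 + 3 = 21
Each subnet has 2048 addresses
  40.155.128.0/21
  40.155.136.0/21
  40.155.144.0/21
  40.155.152.0/21
  40.155.160.0/21
  40.155.168.0/21
  40.155.176.0/21
  40.155.184.0/21
Subnets: 40.155.128.0/21, 40.155.136.0/21, 40.155.144.0/21, 40.155.152.0/21, 40.155.160.0/21, 40.155.168.0/21, 40.155.176.0/21, 40.155.184.0/21


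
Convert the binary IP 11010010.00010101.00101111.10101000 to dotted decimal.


11010010 = 210
00010101 = 21
00101111 = 47
10101000 = 168
IP: 210.21.47.168


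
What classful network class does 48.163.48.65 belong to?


First octet: 48
Binary: 00110000
0xxxxxxx -> Class A (1-126)
Class A, default mask 255.0.0.0 (/8)


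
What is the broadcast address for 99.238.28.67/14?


Network: 99.236.0.0/14
Host bits = 18
Set all host bits to 1:
Broadcast: 99.239.255.255


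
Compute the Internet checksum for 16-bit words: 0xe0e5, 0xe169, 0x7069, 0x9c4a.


Sum all words (with carry folding):
+ 0xe0e5 = 0xe0e5
+ 0xe169 = 0xc24f
+ 0x7069 = 0x32b9
+ 0x9c4a = 0xcf03
One's complement: ~0xcf03
Checksum = 0x30fc


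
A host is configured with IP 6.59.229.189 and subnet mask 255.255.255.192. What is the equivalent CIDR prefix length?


Binary: 11111111.11111111.11111111.11000000
Count leading 1s
Prefix: /26


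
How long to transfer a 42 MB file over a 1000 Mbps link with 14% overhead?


Effective throughput = 1000 * (1 - 14/100) = 860 Mbps
File size in Mb = 42 * 8 = 336 Mb
Time = 336 / 860
Time = 0.3907 seconds


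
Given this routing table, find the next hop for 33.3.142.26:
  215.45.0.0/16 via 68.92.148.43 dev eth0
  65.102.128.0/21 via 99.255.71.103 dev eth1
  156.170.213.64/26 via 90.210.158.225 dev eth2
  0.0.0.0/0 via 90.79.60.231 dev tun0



Longest prefix match for 33.3.142.26:
  /16 215.45.0.0: no
  /21 65.102.128.0: no
  /26 156.170.213.64: no
  /0 0.0.0.0: MATCH
Selected: next-hop 90.79.60.231 via tun0 (matched /0)


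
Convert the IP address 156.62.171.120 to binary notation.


156 = 10011100
62 = 00111110
171 = 10101011
120 = 01111000
Binary: 10011100.00111110.10101011.01111000


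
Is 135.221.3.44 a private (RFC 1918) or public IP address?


RFC 1918 private ranges:
  10.0.0.0/8 (10.0.0.0 - 10.255.255.255)
  172.16.0.0/12 (172.16.0.0 - 172.31.255.255)
  192.168.0.0/16 (192.168.0.0 - 192.168.255.255)
Public (not in any RFC 1918 range)


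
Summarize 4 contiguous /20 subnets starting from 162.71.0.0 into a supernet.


Original prefix: /20
Number of subnets: 4 = 2^2
New prefix = 20 - 2 = 18
Supernet: 162.71.0.0/18


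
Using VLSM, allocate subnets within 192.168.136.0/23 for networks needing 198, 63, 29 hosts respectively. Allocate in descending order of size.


198 hosts -> /24 (254 usable): 192.168.136.0/24
63 hosts -> /25 (126 usable): 192.168.137.0/25
29 hosts -> /27 (30 usable): 192.168.137.128/27
Allocation: 192.168.136.0/24 (198 hosts, 254 usable); 192.168.137.0/25 (63 hosts, 126 usable); 192.168.137.128/27 (29 hosts, 30 usable)


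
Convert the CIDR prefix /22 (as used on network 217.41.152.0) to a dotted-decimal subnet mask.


/22 means 22 network bits, 10 host bits
Binary: 11111111111111111111110000000000
Mask: 255.255.252.0


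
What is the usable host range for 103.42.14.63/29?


Network: 103.42.14.56
Broadcast: 103.42.14.63
First usable = network + 1
Last usable = broadcast - 1
Range: 103.42.14.57 to 103.42.14.62


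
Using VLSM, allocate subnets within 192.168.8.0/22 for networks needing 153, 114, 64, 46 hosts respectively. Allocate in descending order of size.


153 hosts -> /24 (254 usable): 192.168.8.0/24
114 hosts -> /25 (126 usable): 192.168.9.0/25
64 hosts -> /25 (126 usable): 192.168.9.128/25
46 hosts -> /26 (62 usable): 192.168.10.0/26
Allocation: 192.168.8.0/24 (153 hosts, 254 usable); 192.168.9.0/25 (114 hosts, 126 usable); 192.168.9.128/25 (64 hosts, 126 usable); 192.168.10.0/26 (46 hosts, 62 usable)


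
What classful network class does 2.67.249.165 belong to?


First octet: 2
Binary: 00000010
0xxxxxxx -> Class A (1-126)
Class A, default mask 255.0.0.0 (/8)


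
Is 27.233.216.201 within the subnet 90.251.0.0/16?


Subnet network: 90.251.0.0
Test IP AND mask: 27.233.0.0
No, 27.233.216.201 is not in 90.251.0.0/16


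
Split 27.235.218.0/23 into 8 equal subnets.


New prefix = 23 + 3 = 26
Each subnet has 64 addresses
  27.235.218.0/26
  27.235.218.64/26
  27.235.218.128/26
  27.235.218.192/26
  27.235.219.0/26
  27.235.219.64/26
  27.235.219.128/26
  27.235.219.192/26
Subnets: 27.235.218.0/26, 27.235.218.64/26, 27.235.218.128/26, 27.235.218.192/26, 27.235.219.0/26, 27.235.219.64/26, 27.235.219.128/26, 27.235.219.192/26


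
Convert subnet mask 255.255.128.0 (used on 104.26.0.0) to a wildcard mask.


Subnet mask: 255.255.128.0
Wildcard = 255.255.255.255 - subnet mask
255 - 255 = 0
255 - 255 = 0
255 - 128 = 127
255 - 0 = 255
Wildcard: 0.0.127.255


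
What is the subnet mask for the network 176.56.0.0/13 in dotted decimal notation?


/13 means 13 network bits, 19 host bits
Binary: 11111111111110000000000000000000
Mask: 255.248.0.0


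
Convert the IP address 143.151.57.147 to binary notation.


143 = 10001111
151 = 10010111
57 = 00111001
147 = 10010011
Binary: 10001111.10010111.00111001.10010011


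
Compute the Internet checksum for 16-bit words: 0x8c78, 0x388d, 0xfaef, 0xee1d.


Sum all words (with carry folding):
+ 0x8c78 = 0x8c78
+ 0x388d = 0xc505
+ 0xfaef = 0xbff5
+ 0xee1d = 0xae13
One's complement: ~0xae13
Checksum = 0x51ec


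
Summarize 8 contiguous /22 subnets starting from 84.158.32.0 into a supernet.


Original prefix: /22
Number of subnets: 8 = 2^3
New prefix = 22 - 3 = 19
Supernet: 84.158.32.0/19


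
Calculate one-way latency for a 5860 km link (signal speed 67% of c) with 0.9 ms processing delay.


Speed = 0.67 * 3e5 km/s = 201000 km/s
Propagation delay = 5860 / 201000 = 0.0292 s = 29.1542 ms
Processing delay = 0.9 ms
Total one-way latency = 30.0542 ms


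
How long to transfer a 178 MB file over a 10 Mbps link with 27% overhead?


Effective throughput = 10 * (1 - 27/100) = 7.3 Mbps
File size in Mb = 178 * 8 = 1424 Mb
Time = 1424 / 7.3
Time = 195.0685 seconds


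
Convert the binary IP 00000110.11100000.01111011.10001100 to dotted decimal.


00000110 = 6
11100000 = 224
01111011 = 123
10001100 = 140
IP: 6.224.123.140


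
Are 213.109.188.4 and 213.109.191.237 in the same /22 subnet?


Mask: 255.255.252.0
213.109.188.4 AND mask = 213.109.188.0
213.109.191.237 AND mask = 213.109.188.0
Yes, same subnet (213.109.188.0)


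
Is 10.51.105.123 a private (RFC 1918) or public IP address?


RFC 1918 private ranges:
  10.0.0.0/8 (10.0.0.0 - 10.255.255.255)
  172.16.0.0/12 (172.16.0.0 - 172.31.255.255)
  192.168.0.0/16 (192.168.0.0 - 192.168.255.255)
Private (in 10.0.0.0/8)


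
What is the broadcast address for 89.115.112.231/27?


Network: 89.115.112.224/27
Host bits = 5
Set all host bits to 1:
Broadcast: 89.115.112.255


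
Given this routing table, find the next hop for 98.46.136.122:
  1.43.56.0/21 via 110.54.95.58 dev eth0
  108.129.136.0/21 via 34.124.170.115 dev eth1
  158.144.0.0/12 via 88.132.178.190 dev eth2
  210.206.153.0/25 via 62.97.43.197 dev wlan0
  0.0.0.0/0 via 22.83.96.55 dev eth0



Longest prefix match for 98.46.136.122:
  /21 1.43.56.0: no
  /21 108.129.136.0: no
  /12 158.144.0.0: no
  /25 210.206.153.0: no
  /0 0.0.0.0: MATCH
Selected: next-hop 22.83.96.55 via eth0 (matched /0)


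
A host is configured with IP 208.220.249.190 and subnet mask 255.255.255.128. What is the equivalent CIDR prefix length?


Binary: 11111111.11111111.11111111.10000000
Count leading 1s
Prefix: /25


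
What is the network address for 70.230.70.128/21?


IP:   01000110.11100110.01000110.10000000
Mask: 11111111.11111111.11111000.00000000
AND operation:
Net:  01000110.11100110.01000000.00000000
Network: 70.230.64.0/21


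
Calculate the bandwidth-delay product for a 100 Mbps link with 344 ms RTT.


BDP = bandwidth * RTT
= 100 Mbps * 344 ms
= 100 * 1e6 * 344 / 1000 bits
= 34400000 bits
= 4300000 bytes
= 4199.2188 KB
BDP = 34400000 bits (4300000 bytes)


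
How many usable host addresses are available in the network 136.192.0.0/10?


Host bits = 32 - 10 = 22
Total addresses = 2^22 = 4194304
Usable = total - 2 (network and broadcast)
Usable hosts: 4194302


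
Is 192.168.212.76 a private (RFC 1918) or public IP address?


RFC 1918 private ranges:
  10.0.0.0/8 (10.0.0.0 - 10.255.255.255)
  172.16.0.0/12 (172.16.0.0 - 172.31.255.255)
  192.168.0.0/16 (192.168.0.0 - 192.168.255.255)
Private (in 192.168.0.0/16)


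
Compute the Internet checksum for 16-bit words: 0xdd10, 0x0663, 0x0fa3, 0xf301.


Sum all words (with carry folding):
+ 0xdd10 = 0xdd10
+ 0x0663 = 0xe373
+ 0x0fa3 = 0xf316
+ 0xf301 = 0xe618
One's complement: ~0xe618
Checksum = 0x19e7


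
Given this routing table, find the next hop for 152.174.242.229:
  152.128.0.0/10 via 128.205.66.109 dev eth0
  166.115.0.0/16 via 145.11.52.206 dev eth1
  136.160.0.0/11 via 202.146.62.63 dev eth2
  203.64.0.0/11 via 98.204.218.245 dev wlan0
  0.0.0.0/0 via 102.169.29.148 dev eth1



Longest prefix match for 152.174.242.229:
  /10 152.128.0.0: MATCH
  /16 166.115.0.0: no
  /11 136.160.0.0: no
  /11 203.64.0.0: no
  /0 0.0.0.0: MATCH
Selected: next-hop 128.205.66.109 via eth0 (matched /10)


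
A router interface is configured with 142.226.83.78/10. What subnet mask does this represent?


/10 means 10 network bits, 22 host bits
Binary: 11111111110000000000000000000000
Mask: 255.192.0.0


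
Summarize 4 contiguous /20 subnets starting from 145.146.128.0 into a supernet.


Original prefix: /20
Number of subnets: 4 = 2^2
New prefix = 20 - 2 = 18
Supernet: 145.146.128.0/18


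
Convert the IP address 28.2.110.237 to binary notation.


28 = 00011100
2 = 00000010
110 = 01101110
237 = 11101101
Binary: 00011100.00000010.01101110.11101101


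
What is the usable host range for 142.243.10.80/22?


Network: 142.243.8.0
Broadcast: 142.243.11.255
First usable = network + 1
Last usable = broadcast - 1
Range: 142.243.8.1 to 142.243.11.254


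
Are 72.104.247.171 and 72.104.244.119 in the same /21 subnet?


Mask: 255.255.248.0
72.104.247.171 AND mask = 72.104.240.0
72.104.244.119 AND mask = 72.104.240.0
Yes, same subnet (72.104.240.0)


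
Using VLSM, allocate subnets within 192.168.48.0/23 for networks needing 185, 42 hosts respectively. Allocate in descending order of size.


185 hosts -> /24 (254 usable): 192.168.48.0/24
42 hosts -> /26 (62 usable): 192.168.49.0/26
Allocation: 192.168.48.0/24 (185 hosts, 254 usable); 192.168.49.0/26 (42 hosts, 62 usable)


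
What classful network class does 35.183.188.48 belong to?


First octet: 35
Binary: 00100011
0xxxxxxx -> Class A (1-126)
Class A, default mask 255.0.0.0 (/8)


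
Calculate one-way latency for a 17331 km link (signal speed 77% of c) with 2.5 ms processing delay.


Speed = 0.77 * 3e5 km/s = 231000 km/s
Propagation delay = 17331 / 231000 = 0.075 s = 75.026 ms
Processing delay = 2.5 ms
Total one-way latency = 77.526 ms


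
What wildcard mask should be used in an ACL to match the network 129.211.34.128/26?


Subnet mask: 255.255.255.192
Wildcard = 255.255.255.255 - subnet mask
255 - 255 = 0
255 - 255 = 0
255 - 255 = 0
255 - 192 = 63
Wildcard: 0.0.0.63


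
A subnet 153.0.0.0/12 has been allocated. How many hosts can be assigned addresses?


Host bits = 32 - 12 = 20
Total addresses = 2^20 = 1048576
Usable = total - 2 (network and broadcast)
Usable hosts: 1048574


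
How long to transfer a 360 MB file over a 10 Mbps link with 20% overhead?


Effective throughput = 10 * (1 - 20/100) = 8 Mbps
File size in Mb = 360 * 8 = 2880 Mb
Time = 2880 / 8
Time = 360 seconds


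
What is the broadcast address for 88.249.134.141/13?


Network: 88.248.0.0/13
Host bits = 19
Set all host bits to 1:
Broadcast: 88.255.255.255


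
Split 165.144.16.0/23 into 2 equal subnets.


New prefix = 23 + 1 = 24
Each subnet has 256 addresses
  165.144.16.0/24
  165.144.17.0/24
Subnets: 165.144.16.0/24, 165.144.17.0/24


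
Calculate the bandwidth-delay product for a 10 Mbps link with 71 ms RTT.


BDP = bandwidth * RTT
= 10 Mbps * 71 ms
= 10 * 1e6 * 71 / 1000 bits
= 710000 bits
= 88750 bytes
= 86.6699 KB
BDP = 710000 bits (88750 bytes)


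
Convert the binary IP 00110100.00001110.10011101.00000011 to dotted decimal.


00110100 = 52
00001110 = 14
10011101 = 157
00000011 = 3
IP: 52.14.157.3


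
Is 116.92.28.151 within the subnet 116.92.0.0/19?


Subnet network: 116.92.0.0
Test IP AND mask: 116.92.0.0
Yes, 116.92.28.151 is in 116.92.0.0/19


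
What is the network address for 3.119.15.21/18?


IP:   00000011.01110111.00001111.00010101
Mask: 11111111.11111111.11000000.00000000
AND operation:
Net:  00000011.01110111.00000000.00000000
Network: 3.119.0.0/18


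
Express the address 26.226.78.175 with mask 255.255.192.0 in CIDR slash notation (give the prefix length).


Binary: 11111111.11111111.11000000.00000000
Count leading 1s
Prefix: /18


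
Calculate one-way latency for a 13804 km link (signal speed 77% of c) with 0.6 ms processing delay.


Speed = 0.77 * 3e5 km/s = 231000 km/s
Propagation delay = 13804 / 231000 = 0.0598 s = 59.7576 ms
Processing delay = 0.6 ms
Total one-way latency = 60.3576 ms


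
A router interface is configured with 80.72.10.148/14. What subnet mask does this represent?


/14 means 14 network bits, 18 host bits
Binary: 11111111111111000000000000000000
Mask: 255.252.0.0


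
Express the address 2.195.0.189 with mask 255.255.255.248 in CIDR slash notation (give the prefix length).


Binary: 11111111.11111111.11111111.11111000
Count leading 1s
Prefix: /29


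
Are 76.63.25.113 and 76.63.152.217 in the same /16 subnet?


Mask: 255.255.0.0
76.63.25.113 AND mask = 76.63.0.0
76.63.152.217 AND mask = 76.63.0.0
Yes, same subnet (76.63.0.0)


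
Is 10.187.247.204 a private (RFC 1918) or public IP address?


RFC 1918 private ranges:
  10.0.0.0/8 (10.0.0.0 - 10.255.255.255)
  172.16.0.0/12 (172.16.0.0 - 172.31.255.255)
  192.168.0.0/16 (192.168.0.0 - 192.168.255.255)
Private (in 10.0.0.0/8)


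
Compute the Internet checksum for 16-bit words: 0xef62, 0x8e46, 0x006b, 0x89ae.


Sum all words (with carry folding):
+ 0xef62 = 0xef62
+ 0x8e46 = 0x7da9
+ 0x006b = 0x7e14
+ 0x89ae = 0x07c3
One's complement: ~0x07c3
Checksum = 0xf83c


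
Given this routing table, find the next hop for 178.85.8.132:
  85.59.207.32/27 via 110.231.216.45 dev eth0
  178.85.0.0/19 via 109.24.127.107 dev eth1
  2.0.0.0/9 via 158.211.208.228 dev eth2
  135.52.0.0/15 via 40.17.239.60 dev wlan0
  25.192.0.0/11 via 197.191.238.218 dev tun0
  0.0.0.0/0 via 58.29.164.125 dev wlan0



Longest prefix match for 178.85.8.132:
  /27 85.59.207.32: no
  /19 178.85.0.0: MATCH
  /9 2.0.0.0: no
  /15 135.52.0.0: no
  /11 25.192.0.0: no
  /0 0.0.0.0: MATCH
Selected: next-hop 109.24.127.107 via eth1 (matched /19)


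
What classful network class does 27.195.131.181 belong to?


First octet: 27
Binary: 00011011
0xxxxxxx -> Class A (1-126)
Class A, default mask 255.0.0.0 (/8)


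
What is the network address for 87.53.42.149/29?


IP:   01010111.00110101.00101010.10010101
Mask: 11111111.11111111.11111111.11111000
AND operation:
Net:  01010111.00110101.00101010.10010000
Network: 87.53.42.144/29


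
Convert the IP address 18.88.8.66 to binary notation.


18 = 00010010
88 = 01011000
8 = 00001000
66 = 01000010
Binary: 00010010.01011000.00001000.01000010


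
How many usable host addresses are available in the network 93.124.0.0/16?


Host bits = 32 - 16 = 16
Total addresses = 2^16 = 65536
Usable = total - 2 (network and broadcast)
Usable hosts: 65534


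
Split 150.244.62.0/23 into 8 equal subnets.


New prefix = 23 + 3 = 26
Each subnet has 64 addresses
  150.244.62.0/26
  150.244.62.64/26
  150.244.62.128/26
  150.244.62.192/26
  150.244.63.0/26
  150.244.63.64/26
  150.244.63.128/26
  150.244.63.192/26
Subnets: 150.244.62.0/26, 150.244.62.64/26, 150.244.62.128/26, 150.244.62.192/26, 150.244.63.0/26, 150.244.63.64/26, 150.244.63.128/26, 150.244.63.192/26


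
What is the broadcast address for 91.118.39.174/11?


Network: 91.96.0.0/11
Host bits = 21
Set all host bits to 1:
Broadcast: 91.127.255.255


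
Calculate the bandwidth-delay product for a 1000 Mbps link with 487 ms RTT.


BDP = bandwidth * RTT
= 1000 Mbps * 487 ms
= 1000 * 1e6 * 487 / 1000 bits
= 487000000 bits
= 60875000 bytes
= 59448.2422 KB
BDP = 487000000 bits (60875000 bytes)


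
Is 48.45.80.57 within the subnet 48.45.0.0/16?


Subnet network: 48.45.0.0
Test IP AND mask: 48.45.0.0
Yes, 48.45.80.57 is in 48.45.0.0/16


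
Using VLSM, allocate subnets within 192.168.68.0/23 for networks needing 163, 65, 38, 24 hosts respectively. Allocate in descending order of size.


163 hosts -> /24 (254 usable): 192.168.68.0/24
65 hosts -> /25 (126 usable): 192.168.69.0/25
38 hosts -> /26 (62 usable): 192.168.69.128/26
24 hosts -> /27 (30 usable): 192.168.69.192/27
Allocation: 192.168.68.0/24 (163 hosts, 254 usable); 192.168.69.0/25 (65 hosts, 126 usable); 192.168.69.128/26 (38 hosts, 62 usable); 192.168.69.192/27 (24 hosts, 30 usable)


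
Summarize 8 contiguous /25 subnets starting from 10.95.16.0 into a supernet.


Original prefix: /25
Number of subnets: 8 = 2^3
New prefix = 25 - 3 = 22
Supernet: 10.95.16.0/22


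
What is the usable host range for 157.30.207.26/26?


Network: 157.30.207.0
Broadcast: 157.30.207.63
First usable = network + 1
Last usable = broadcast - 1
Range: 157.30.207.1 to 157.30.207.62


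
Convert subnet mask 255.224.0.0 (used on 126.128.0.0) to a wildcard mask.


Subnet mask: 255.224.0.0
Wildcard = 255.255.255.255 - subnet mask
255 - 255 = 0
255 - 224 = 31
255 - 0 = 255
255 - 0 = 255
Wildcard: 0.31.255.255


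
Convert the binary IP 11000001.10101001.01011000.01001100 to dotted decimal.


11000001 = 193
10101001 = 169
01011000 = 88
01001100 = 76
IP: 193.169.88.76


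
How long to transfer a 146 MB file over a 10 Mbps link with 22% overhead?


Effective throughput = 10 * (1 - 22/100) = 7.8 Mbps
File size in Mb = 146 * 8 = 1168 Mb
Time = 1168 / 7.8
Time = 149.7436 seconds


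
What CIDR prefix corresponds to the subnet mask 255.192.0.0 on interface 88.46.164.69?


Binary: 11111111.11000000.00000000.00000000
Count leading 1s
Prefix: /10


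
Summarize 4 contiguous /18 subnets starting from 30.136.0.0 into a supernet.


Original prefix: /18
Number of subnets: 4 = 2^2
New prefix = 18 - 2 = 16
Supernet: 30.136.0.0/16


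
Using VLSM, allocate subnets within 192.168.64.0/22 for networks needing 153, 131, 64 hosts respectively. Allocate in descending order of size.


153 hosts -> /24 (254 usable): 192.168.64.0/24
131 hosts -> /24 (254 usable): 192.168.65.0/24
64 hosts -> /25 (126 usable): 192.168.66.0/25
Allocation: 192.168.64.0/24 (153 hosts, 254 usable); 192.168.65.0/24 (131 hosts, 254 usable); 192.168.66.0/25 (64 hosts, 126 usable)


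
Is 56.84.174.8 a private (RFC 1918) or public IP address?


RFC 1918 private ranges:
  10.0.0.0/8 (10.0.0.0 - 10.255.255.255)
  172.16.0.0/12 (172.16.0.0 - 172.31.255.255)
  192.168.0.0/16 (192.168.0.0 - 192.168.255.255)
Public (not in any RFC 1918 range)


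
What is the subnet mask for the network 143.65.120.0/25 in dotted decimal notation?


/25 means 25 network bits, 7 host bits
Binary: 11111111111111111111111110000000
Mask: 255.255.255.128


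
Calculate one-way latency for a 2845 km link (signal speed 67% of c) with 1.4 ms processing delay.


Speed = 0.67 * 3e5 km/s = 201000 km/s
Propagation delay = 2845 / 201000 = 0.0142 s = 14.1542 ms
Processing delay = 1.4 ms
Total one-way latency = 15.5542 ms


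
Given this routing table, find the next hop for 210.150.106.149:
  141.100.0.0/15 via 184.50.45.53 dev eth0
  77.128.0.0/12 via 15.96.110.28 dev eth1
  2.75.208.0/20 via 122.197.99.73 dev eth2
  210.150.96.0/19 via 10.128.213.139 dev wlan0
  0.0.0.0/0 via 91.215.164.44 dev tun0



Longest prefix match for 210.150.106.149:
  /15 141.100.0.0: no
  /12 77.128.0.0: no
  /20 2.75.208.0: no
  /19 210.150.96.0: MATCH
  /0 0.0.0.0: MATCH
Selected: next-hop 10.128.213.139 via wlan0 (matched /19)


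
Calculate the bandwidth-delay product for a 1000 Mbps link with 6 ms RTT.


BDP = bandwidth * RTT
= 1000 Mbps * 6 ms
= 1000 * 1e6 * 6 / 1000 bits
= 6000000 bits
= 750000 bytes
= 732.4219 KB
BDP = 6000000 bits (750000 bytes)


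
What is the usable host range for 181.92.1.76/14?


Network: 181.92.0.0
Broadcast: 181.95.255.255
First usable = network + 1
Last usable = broadcast - 1
Range: 181.92.0.1 to 181.95.255.254


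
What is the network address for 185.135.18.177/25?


IP:   10111001.10000111.00010010.10110001
Mask: 11111111.11111111.11111111.10000000
AND operation:
Net:  10111001.10000111.00010010.10000000
Network: 185.135.18.128/25


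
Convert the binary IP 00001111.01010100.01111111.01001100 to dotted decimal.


00001111 = 15
01010100 = 84
01111111 = 127
01001100 = 76
IP: 15.84.127.76


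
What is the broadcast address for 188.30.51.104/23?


Network: 188.30.50.0/23
Host bits = 9
Set all host bits to 1:
Broadcast: 188.30.51.255


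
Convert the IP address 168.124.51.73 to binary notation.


168 = 10101000
124 = 01111100
51 = 00110011
73 = 01001001
Binary: 10101000.01111100.00110011.01001001


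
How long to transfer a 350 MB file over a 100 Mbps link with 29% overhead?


Effective throughput = 100 * (1 - 29/100) = 71 Mbps
File size in Mb = 350 * 8 = 2800 Mb
Time = 2800 / 71
Time = 39.4366 seconds


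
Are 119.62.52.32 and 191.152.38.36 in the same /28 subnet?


Mask: 255.255.255.240
119.62.52.32 AND mask = 119.62.52.32
191.152.38.36 AND mask = 191.152.38.32
No, different subnets (119.62.52.32 vs 191.152.38.32)


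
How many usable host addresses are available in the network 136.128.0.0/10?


Host bits = 32 - 10 = 22
Total addresses = 2^22 = 4194304
Usable = total - 2 (network and broadcast)
Usable hosts: 4194302


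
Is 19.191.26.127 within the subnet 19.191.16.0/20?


Subnet network: 19.191.16.0
Test IP AND mask: 19.191.16.0
Yes, 19.191.26.127 is in 19.191.16.0/20


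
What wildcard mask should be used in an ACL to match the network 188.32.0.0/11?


Subnet mask: 255.224.0.0
Wildcard = 255.255.255.255 - subnet mask
255 - 255 = 0
255 - 224 = 31
255 - 0 = 255
255 - 0 = 255
Wildcard: 0.31.255.255


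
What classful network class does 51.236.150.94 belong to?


First octet: 51
Binary: 00110011
0xxxxxxx -> Class A (1-126)
Class A, default mask 255.0.0.0 (/8)


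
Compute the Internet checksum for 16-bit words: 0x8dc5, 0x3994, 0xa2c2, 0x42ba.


Sum all words (with carry folding):
+ 0x8dc5 = 0x8dc5
+ 0x3994 = 0xc759
+ 0xa2c2 = 0x6a1c
+ 0x42ba = 0xacd6
One's complement: ~0xacd6
Checksum = 0x5329


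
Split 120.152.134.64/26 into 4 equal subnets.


New prefix = 26 + 2 = 28
Each subnet has 16 addresses
  120.152.134.64/28
  120.152.134.80/28
  120.152.134.96/28
  120.152.134.112/28
Subnets: 120.152.134.64/28, 120.152.134.80/28, 120.152.134.96/28, 120.152.134.112/28


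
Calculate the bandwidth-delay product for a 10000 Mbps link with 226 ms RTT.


BDP = bandwidth * RTT
= 10000 Mbps * 226 ms
= 10000 * 1e6 * 226 / 1000 bits
= 2260000000 bits
= 282500000 bytes
= 275878.9062 KB
BDP = 2260000000 bits (282500000 bytes)


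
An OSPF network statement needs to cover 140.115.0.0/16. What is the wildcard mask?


Subnet mask: 255.255.0.0
Wildcard = 255.255.255.255 - subnet mask
255 - 255 = 0
255 - 255 = 0
255 - 0 = 255
255 - 0 = 255
Wildcard: 0.0.255.255


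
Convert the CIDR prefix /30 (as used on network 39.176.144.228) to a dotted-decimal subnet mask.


/30 means 30 network bits, 2 host bits
Binary: 11111111111111111111111111111100
Mask: 255.255.255.252


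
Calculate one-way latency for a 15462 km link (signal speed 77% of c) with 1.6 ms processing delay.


Speed = 0.77 * 3e5 km/s = 231000 km/s
Propagation delay = 15462 / 231000 = 0.0669 s = 66.9351 ms
Processing delay = 1.6 ms
Total one-way latency = 68.5351 ms


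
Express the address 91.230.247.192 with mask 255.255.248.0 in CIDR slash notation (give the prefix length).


Binary: 11111111.11111111.11111000.00000000
Count leading 1s
Prefix: /21


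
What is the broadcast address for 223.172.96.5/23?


Network: 223.172.96.0/23
Host bits = 9
Set all host bits to 1:
Broadcast: 223.172.97.255


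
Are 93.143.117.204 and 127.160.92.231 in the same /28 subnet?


Mask: 255.255.255.240
93.143.117.204 AND mask = 93.143.117.192
127.160.92.231 AND mask = 127.160.92.224
No, different subnets (93.143.117.192 vs 127.160.92.224)


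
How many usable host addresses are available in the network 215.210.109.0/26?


Host bits = 32 - 26 = 6
Total addresses = 2^6 = 64
Usable = total - 2 (network and broadcast)
Usable hosts: 62


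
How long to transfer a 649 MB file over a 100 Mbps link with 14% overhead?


Effective throughput = 100 * (1 - 14/100) = 86 Mbps
File size in Mb = 649 * 8 = 5192 Mb
Time = 5192 / 86
Time = 60.3721 seconds


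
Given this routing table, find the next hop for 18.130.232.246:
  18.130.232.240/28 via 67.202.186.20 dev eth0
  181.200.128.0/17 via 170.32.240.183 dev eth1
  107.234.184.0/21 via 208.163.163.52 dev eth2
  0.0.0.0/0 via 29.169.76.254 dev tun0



Longest prefix match for 18.130.232.246:
  /28 18.130.232.240: MATCH
  /17 181.200.128.0: no
  /21 107.234.184.0: no
  /0 0.0.0.0: MATCH
Selected: next-hop 67.202.186.20 via eth0 (matched /28)


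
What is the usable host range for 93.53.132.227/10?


Network: 93.0.0.0
Broadcast: 93.63.255.255
First usable = network + 1
Last usable = broadcast - 1
Range: 93.0.0.1 to 93.63.255.254


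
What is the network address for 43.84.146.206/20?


IP:   00101011.01010100.10010010.11001110
Mask: 11111111.11111111.11110000.00000000
AND operation:
Net:  00101011.01010100.10010000.00000000
Network: 43.84.144.0/20


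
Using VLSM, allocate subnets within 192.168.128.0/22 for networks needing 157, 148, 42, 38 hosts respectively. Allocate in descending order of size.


157 hosts -> /24 (254 usable): 192.168.128.0/24
148 hosts -> /24 (254 usable): 192.168.129.0/24
42 hosts -> /26 (62 usable): 192.168.130.0/26
38 hosts -> /26 (62 usable): 192.168.130.64/26
Allocation: 192.168.128.0/24 (157 hosts, 254 usable); 192.168.129.0/24 (148 hosts, 254 usable); 192.168.130.0/26 (42 hosts, 62 usable); 192.168.130.64/26 (38 hosts, 62 usable)


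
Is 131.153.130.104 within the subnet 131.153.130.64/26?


Subnet network: 131.153.130.64
Test IP AND mask: 131.153.130.64
Yes, 131.153.130.104 is in 131.153.130.64/26


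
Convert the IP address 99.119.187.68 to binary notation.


99 = 01100011
119 = 01110111
187 = 10111011
68 = 01000100
Binary: 01100011.01110111.10111011.01000100


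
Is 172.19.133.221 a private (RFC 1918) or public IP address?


RFC 1918 private ranges:
  10.0.0.0/8 (10.0.0.0 - 10.255.255.255)
  172.16.0.0/12 (172.16.0.0 - 172.31.255.255)
  192.168.0.0/16 (192.168.0.0 - 192.168.255.255)
Private (in 172.16.0.0/12)


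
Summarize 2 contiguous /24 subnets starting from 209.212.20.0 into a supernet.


Original prefix: /24
Number of subnets: 2 = 2^1
New prefix = 24 - 1 = 23
Supernet: 209.212.20.0/23


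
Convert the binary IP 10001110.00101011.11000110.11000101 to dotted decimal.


10001110 = 142
00101011 = 43
11000110 = 198
11000101 = 197
IP: 142.43.198.197


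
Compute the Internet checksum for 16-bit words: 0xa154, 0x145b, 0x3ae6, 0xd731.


Sum all words (with carry folding):
+ 0xa154 = 0xa154
+ 0x145b = 0xb5af
+ 0x3ae6 = 0xf095
+ 0xd731 = 0xc7c7
One's complement: ~0xc7c7
Checksum = 0x3838


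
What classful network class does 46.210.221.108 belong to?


First octet: 46
Binary: 00101110
0xxxxxxx -> Class A (1-126)
Class A, default mask 255.0.0.0 (/8)


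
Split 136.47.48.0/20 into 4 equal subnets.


New prefix = 20 + 2 = 22
Each subnet has 1024 addresses
  136.47.48.0/22
  136.47.52.0/22
  136.47.56.0/22
  136.47.60.0/22
Subnets: 136.47.48.0/22, 136.47.52.0/22, 136.47.56.0/22, 136.47.60.0/22


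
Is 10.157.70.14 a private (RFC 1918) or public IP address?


RFC 1918 private ranges:
  10.0.0.0/8 (10.0.0.0 - 10.255.255.255)
  172.16.0.0/12 (172.16.0.0 - 172.31.255.255)
  192.168.0.0/16 (192.168.0.0 - 192.168.255.255)
Private (in 10.0.0.0/8)


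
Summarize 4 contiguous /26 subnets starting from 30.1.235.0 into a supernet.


Original prefix: /26
Number of subnets: 4 = 2^2
New prefix = 26 - 2 = 24
Supernet: 30.1.235.0/24


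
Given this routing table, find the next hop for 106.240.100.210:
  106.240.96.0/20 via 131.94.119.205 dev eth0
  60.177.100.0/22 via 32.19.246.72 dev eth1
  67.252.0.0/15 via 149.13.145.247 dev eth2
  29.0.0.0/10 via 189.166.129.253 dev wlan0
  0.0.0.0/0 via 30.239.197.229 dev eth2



Longest prefix match for 106.240.100.210:
  /20 106.240.96.0: MATCH
  /22 60.177.100.0: no
  /15 67.252.0.0: no
  /10 29.0.0.0: no
  /0 0.0.0.0: MATCH
Selected: next-hop 131.94.119.205 via eth0 (matched /20)


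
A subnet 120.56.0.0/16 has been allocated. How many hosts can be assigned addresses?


Host bits = 32 - 16 = 16
Total addresses = 2^16 = 65536
Usable = total - 2 (network and broadcast)
Usable hosts: 65534


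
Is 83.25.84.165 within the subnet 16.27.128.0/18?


Subnet network: 16.27.128.0
Test IP AND mask: 83.25.64.0
No, 83.25.84.165 is not in 16.27.128.0/18


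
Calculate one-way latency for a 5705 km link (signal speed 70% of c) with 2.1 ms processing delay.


Speed = 0.7 * 3e5 km/s = 210000 km/s
Propagation delay = 5705 / 210000 = 0.0272 s = 27.1667 ms
Processing delay = 2.1 ms
Total one-way latency = 29.2667 ms


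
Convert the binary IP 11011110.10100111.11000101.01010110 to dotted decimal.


11011110 = 222
10100111 = 167
11000101 = 197
01010110 = 86
IP: 222.167.197.86


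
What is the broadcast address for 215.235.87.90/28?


Network: 215.235.87.80/28
Host bits = 4
Set all host bits to 1:
Broadcast: 215.235.87.95


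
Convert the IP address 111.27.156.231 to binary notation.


111 = 01101111
27 = 00011011
156 = 10011100
231 = 11100111
Binary: 01101111.00011011.10011100.11100111


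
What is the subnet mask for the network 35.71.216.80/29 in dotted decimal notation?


/29 means 29 network bits, 3 host bits
Binary: 11111111111111111111111111111000
Mask: 255.255.255.248


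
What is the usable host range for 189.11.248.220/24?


Network: 189.11.248.0
Broadcast: 189.11.248.255
First usable = network + 1
Last usable = broadcast - 1
Range: 189.11.248.1 to 189.11.248.254


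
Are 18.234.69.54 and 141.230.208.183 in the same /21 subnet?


Mask: 255.255.248.0
18.234.69.54 AND mask = 18.234.64.0
141.230.208.183 AND mask = 141.230.208.0
No, different subnets (18.234.64.0 vs 141.230.208.0)


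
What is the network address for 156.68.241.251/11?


IP:   10011100.01000100.11110001.11111011
Mask: 11111111.11100000.00000000.00000000
AND operation:
Net:  10011100.01000000.00000000.00000000
Network: 156.64.0.0/11


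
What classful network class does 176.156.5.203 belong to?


First octet: 176
Binary: 10110000
10xxxxxx -> Class B (128-191)
Class B, default mask 255.255.0.0 (/16)


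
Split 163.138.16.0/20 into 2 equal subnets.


New prefix = 20 + 1 = 21
Each subnet has 2048 addresses
  163.138.16.0/21
  163.138.24.0/21
Subnets: 163.138.16.0/21, 163.138.24.0/21


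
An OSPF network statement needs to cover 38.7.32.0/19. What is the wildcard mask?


Subnet mask: 255.255.224.0
Wildcard = 255.255.255.255 - subnet mask
255 - 255 = 0
255 - 255 = 0
255 - 224 = 31
255 - 0 = 255
Wildcard: 0.0.31.255


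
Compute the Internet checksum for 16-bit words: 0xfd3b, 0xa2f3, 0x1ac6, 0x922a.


Sum all words (with carry folding):
+ 0xfd3b = 0xfd3b
+ 0xa2f3 = 0xa02f
+ 0x1ac6 = 0xbaf5
+ 0x922a = 0x4d20
One's complement: ~0x4d20
Checksum = 0xb2df


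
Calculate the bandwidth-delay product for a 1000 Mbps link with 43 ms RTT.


BDP = bandwidth * RTT
= 1000 Mbps * 43 ms
= 1000 * 1e6 * 43 / 1000 bits
= 43000000 bits
= 5375000 bytes
= 5249.0234 KB
BDP = 43000000 bits (5375000 bytes)


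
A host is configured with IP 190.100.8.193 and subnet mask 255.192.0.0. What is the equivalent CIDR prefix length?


Binary: 11111111.11000000.00000000.00000000
Count leading 1s
Prefix: /10


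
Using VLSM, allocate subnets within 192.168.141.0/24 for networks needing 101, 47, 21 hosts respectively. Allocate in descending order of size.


101 hosts -> /25 (126 usable): 192.168.141.0/25
47 hosts -> /26 (62 usable): 192.168.141.128/26
21 hosts -> /27 (30 usable): 192.168.141.192/27
Allocation: 192.168.141.0/25 (101 hosts, 126 usable); 192.168.141.128/26 (47 hosts, 62 usable); 192.168.141.192/27 (21 hosts, 30 usable)


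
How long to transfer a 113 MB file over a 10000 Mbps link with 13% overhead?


Effective throughput = 10000 * (1 - 13/100) = 8700 Mbps
File size in Mb = 113 * 8 = 904 Mb
Time = 904 / 8700
Time = 0.1039 seconds


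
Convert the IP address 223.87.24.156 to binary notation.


223 = 11011111
87 = 01010111
24 = 00011000
156 = 10011100
Binary: 11011111.01010111.00011000.10011100


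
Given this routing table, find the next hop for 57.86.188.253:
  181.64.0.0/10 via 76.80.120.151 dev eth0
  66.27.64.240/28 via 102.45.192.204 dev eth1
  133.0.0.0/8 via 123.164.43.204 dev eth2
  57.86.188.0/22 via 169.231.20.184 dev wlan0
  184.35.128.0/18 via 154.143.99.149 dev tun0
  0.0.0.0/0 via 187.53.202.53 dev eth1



Longest prefix match for 57.86.188.253:
  /10 181.64.0.0: no
  /28 66.27.64.240: no
  /8 133.0.0.0: no
  /22 57.86.188.0: MATCH
  /18 184.35.128.0: no
  /0 0.0.0.0: MATCH
Selected: next-hop 169.231.20.184 via wlan0 (matched /22)


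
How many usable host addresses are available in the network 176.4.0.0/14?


Host bits = 32 - 14 = 18
Total addresses = 2^18 = 262144
Usable = total - 2 (network and broadcast)
Usable hosts: 262142


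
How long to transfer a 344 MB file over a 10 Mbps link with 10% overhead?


Effective throughput = 10 * (1 - 10/100) = 9 Mbps
File size in Mb = 344 * 8 = 2752 Mb
Time = 2752 / 9
Time = 305.7778 seconds


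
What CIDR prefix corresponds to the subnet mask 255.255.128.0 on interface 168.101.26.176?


Binary: 11111111.11111111.10000000.00000000
Count leading 1s
Prefix: /17


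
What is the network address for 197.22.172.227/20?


IP:   11000101.00010110.10101100.11100011
Mask: 11111111.11111111.11110000.00000000
AND operation:
Net:  11000101.00010110.10100000.00000000
Network: 197.22.160.0/20


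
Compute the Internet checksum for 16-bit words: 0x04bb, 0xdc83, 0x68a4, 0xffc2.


Sum all words (with carry folding):
+ 0x04bb = 0x04bb
+ 0xdc83 = 0xe13e
+ 0x68a4 = 0x49e3
+ 0xffc2 = 0x49a6
One's complement: ~0x49a6
Checksum = 0xb659


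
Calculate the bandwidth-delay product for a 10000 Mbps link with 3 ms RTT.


BDP = bandwidth * RTT
= 10000 Mbps * 3 ms
= 10000 * 1e6 * 3 / 1000 bits
= 30000000 bits
= 3750000 bytes
= 3662.1094 KB
BDP = 30000000 bits (3750000 bytes)


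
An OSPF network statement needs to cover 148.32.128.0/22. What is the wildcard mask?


Subnet mask: 255.255.252.0
Wildcard = 255.255.255.255 - subnet mask
255 - 255 = 0
255 - 255 = 0
255 - 252 = 3
255 - 0 = 255
Wildcard: 0.0.3.255


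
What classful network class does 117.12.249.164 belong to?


First octet: 117
Binary: 01110101
0xxxxxxx -> Class A (1-126)
Class A, default mask 255.0.0.0 (/8)


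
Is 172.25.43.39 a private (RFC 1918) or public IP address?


RFC 1918 private ranges:
  10.0.0.0/8 (10.0.0.0 - 10.255.255.255)
  172.16.0.0/12 (172.16.0.0 - 172.31.255.255)
  192.168.0.0/16 (192.168.0.0 - 192.168.255.255)
Private (in 172.16.0.0/12)


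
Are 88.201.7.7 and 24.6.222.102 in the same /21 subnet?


Mask: 255.255.248.0
88.201.7.7 AND mask = 88.201.0.0
24.6.222.102 AND mask = 24.6.216.0
No, different subnets (88.201.0.0 vs 24.6.216.0)


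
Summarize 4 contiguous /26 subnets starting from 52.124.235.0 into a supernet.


Original prefix: /26
Number of subnets: 4 = 2^2
New prefix = 26 - 2 = 24
Supernet: 52.124.235.0/24


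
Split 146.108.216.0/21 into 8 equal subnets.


New prefix = 21 + 3 = 24
Each subnet has 256 addresses
  146.108.216.0/24
  146.108.217.0/24
  146.108.218.0/24
  146.108.219.0/24
  146.108.220.0/24
  146.108.221.0/24
  146.108.222.0/24
  146.108.223.0/24
Subnets: 146.108.216.0/24, 146.108.217.0/24, 146.108.218.0/24, 146.108.219.0/24, 146.108.220.0/24, 146.108.221.0/24, 146.108.222.0/24, 146.108.223.0/24


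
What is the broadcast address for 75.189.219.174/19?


Network: 75.189.192.0/19
Host bits = 13
Set all host bits to 1:
Broadcast: 75.189.223.255


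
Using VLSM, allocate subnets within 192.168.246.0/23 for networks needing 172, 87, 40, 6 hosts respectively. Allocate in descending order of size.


172 hosts -> /24 (254 usable): 192.168.246.0/24
87 hosts -> /25 (126 usable): 192.168.247.0/25
40 hosts -> /26 (62 usable): 192.168.247.128/26
6 hosts -> /29 (6 usable): 192.168.247.192/29
Allocation: 192.168.246.0/24 (172 hosts, 254 usable); 192.168.247.0/25 (87 hosts, 126 usable); 192.168.247.128/26 (40 hosts, 62 usable); 192.168.247.192/29 (6 hosts, 6 usable)


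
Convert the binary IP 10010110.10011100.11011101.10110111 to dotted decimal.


10010110 = 150
10011100 = 156
11011101 = 221
10110111 = 183
IP: 150.156.221.183


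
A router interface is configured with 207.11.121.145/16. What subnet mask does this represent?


/16 means 16 network bits, 16 host bits
Binary: 11111111111111110000000000000000
Mask: 255.255.0.0


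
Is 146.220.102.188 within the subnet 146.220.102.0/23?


Subnet network: 146.220.102.0
Test IP AND mask: 146.220.102.0
Yes, 146.220.102.188 is in 146.220.102.0/23


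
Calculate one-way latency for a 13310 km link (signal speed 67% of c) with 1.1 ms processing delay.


Speed = 0.67 * 3e5 km/s = 201000 km/s
Propagation delay = 13310 / 201000 = 0.0662 s = 66.2189 ms
Processing delay = 1.1 ms
Total one-way latency = 67.3189 ms
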